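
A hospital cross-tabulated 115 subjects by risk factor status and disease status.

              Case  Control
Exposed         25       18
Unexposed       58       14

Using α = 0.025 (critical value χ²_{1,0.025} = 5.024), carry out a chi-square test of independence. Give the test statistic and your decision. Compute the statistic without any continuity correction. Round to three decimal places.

Row totals: 43, 72. Column totals: 83, 32. Grand total N = 115.
Expected counts (row total × column total / N):
  Exposed, Case: 43×83/115 = 31.0348
  Exposed, Control: 43×32/115 = 11.9652
  Unexposed, Case: 72×83/115 = 51.9652
  Unexposed, Control: 72×32/115 = 20.0348
Contributions (O − E)²/E:
  (25 − 31.0348)²/31.0348 = 1.1735
  (18 − 11.9652)²/11.9652 = 3.0437
  (58 − 51.9652)²/51.9652 = 0.7008
  (14 − 20.0348)²/20.0348 = 1.8178
χ² = 1.1735 + 3.0437 + 0.7008 + 1.8178 = 6.736
df = (2−1)(2−1) = 1. Since 6.736 > 5.024, reject the null hypothesis of independence at α = 0.025.

6.736; reject H₀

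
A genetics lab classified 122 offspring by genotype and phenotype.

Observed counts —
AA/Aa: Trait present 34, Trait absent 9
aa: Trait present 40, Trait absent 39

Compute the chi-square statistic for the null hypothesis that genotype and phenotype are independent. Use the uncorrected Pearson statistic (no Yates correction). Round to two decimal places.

Row totals: 43, 79. Column totals: 74, 48. Grand total N = 122.
Expected counts (row total × column total / N):
  AA/Aa, Trait present: 43×74/122 = 26.082
  AA/Aa, Trait absent: 43×48/122 = 16.918
  aa, Trait present: 79×74/122 = 47.918
  aa, Trait absent: 79×48/122 = 31.082
Contributions (O − E)²/E:
  (34 − 26.082)²/26.082 = 2.4038
  (9 − 16.918)²/16.918 = 3.7058
  (40 − 47.918)²/47.918 = 1.3084
  (39 − 31.082)²/31.082 = 2.0171
χ² = 2.4038 + 3.7058 + 1.3084 + 2.0171 = 9.44

9.44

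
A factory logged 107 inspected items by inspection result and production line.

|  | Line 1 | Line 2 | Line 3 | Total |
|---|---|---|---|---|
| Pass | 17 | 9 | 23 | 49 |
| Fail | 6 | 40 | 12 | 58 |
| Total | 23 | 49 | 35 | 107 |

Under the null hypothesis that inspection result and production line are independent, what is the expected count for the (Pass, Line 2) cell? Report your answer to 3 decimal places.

Row total (Pass) = 49; column total (Line 2) = 49; grand total N = 107.
Expected count = (row total × column total) / N = 49 × 49 / 107 = 22.439.

22.439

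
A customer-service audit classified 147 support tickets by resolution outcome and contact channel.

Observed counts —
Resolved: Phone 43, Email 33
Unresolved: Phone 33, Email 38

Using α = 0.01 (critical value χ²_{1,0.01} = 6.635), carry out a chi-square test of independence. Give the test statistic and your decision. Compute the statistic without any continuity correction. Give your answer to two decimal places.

1.50; fail to reject H₀

Row totals: 76, 71. Column totals: 76, 71. Grand total N = 147.
Expected counts (row total × column total / N):
  Resolved, Phone: 76×76/147 = 39.293
  Resolved, Email: 76×71/147 = 36.707
  Unresolved, Phone: 71×76/147 = 36.707
  Unresolved, Email: 71×71/147 = 34.293
Contributions (O − E)²/E:
  (43 − 39.293)²/39.293 = 0.3497
  (33 − 36.707)²/36.707 = 0.3744
  (33 − 36.707)²/36.707 = 0.3744
  (38 − 34.293)²/34.293 = 0.4007
χ² = 0.3497 + 0.3744 + 0.3744 + 0.4007 = 1.50
df = (2−1)(2−1) = 1. Since 1.50 < 6.635, fail to reject the null hypothesis of independence at α = 0.01.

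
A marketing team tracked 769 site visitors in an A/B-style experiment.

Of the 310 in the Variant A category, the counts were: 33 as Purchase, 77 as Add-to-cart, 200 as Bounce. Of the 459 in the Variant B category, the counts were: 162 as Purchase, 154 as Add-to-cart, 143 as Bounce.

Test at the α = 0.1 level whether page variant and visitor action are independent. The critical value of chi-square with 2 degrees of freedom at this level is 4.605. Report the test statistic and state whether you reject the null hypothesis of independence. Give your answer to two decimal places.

Row totals: 310, 459. Column totals: 195, 231, 343. Grand total N = 769.
Expected counts (row total × column total / N):
  Variant A, Purchase: 310×195/769 = 78.609
  Variant A, Add-to-cart: 310×231/769 = 93.121
  Variant A, Bounce: 310×343/769 = 138.270
  Variant B, Purchase: 459×195/769 = 116.391
  Variant B, Add-to-cart: 459×231/769 = 137.879
  Variant B, Bounce: 459×343/769 = 204.730
Contributions (O − E)²/E:
  (33 − 78.609)²/78.609 = 26.4624
  (77 − 93.121)²/93.121 = 2.7908
  (200 − 138.270)²/138.270 = 27.5591
  (162 − 116.391)²/116.391 = 17.8724
  (154 − 137.879)²/137.879 = 1.8849
  (143 − 204.730)²/204.730 = 18.6128
χ² = 26.4624 + 2.7908 + 27.5591 + 17.8724 + 1.8849 + 18.6128 = 95.18
df = (2−1)(3−1) = 2. Since 95.18 > 4.605, reject the null hypothesis of independence at α = 0.1.

95.18; reject H₀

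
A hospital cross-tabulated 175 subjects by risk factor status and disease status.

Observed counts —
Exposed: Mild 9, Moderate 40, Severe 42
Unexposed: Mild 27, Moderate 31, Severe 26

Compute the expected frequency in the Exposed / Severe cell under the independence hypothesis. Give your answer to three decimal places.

Row total (Exposed) = 91; column total (Severe) = 68; grand total N = 175.
Expected count = (row total × column total) / N = 91 × 68 / 175 = 35.360.

35.360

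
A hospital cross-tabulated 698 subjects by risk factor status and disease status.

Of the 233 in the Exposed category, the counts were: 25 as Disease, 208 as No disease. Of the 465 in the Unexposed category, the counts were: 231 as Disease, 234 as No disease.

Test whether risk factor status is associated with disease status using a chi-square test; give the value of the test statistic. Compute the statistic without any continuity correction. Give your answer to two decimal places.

101.38

Row totals: 233, 465. Column totals: 256, 442. Grand total N = 698.
Expected counts (row total × column total / N):
  Exposed, Disease: 233×256/698 = 85.4556
  Exposed, No disease: 233×442/698 = 147.5444
  Unexposed, Disease: 465×256/698 = 170.5444
  Unexposed, No disease: 465×442/698 = 294.4556
Contributions (O − E)²/E:
  (25 − 85.4556)²/85.4556 = 42.7693
  (208 − 147.5444)²/147.5444 = 24.7714
  (231 − 170.5444)²/170.5444 = 21.4307
  (234 − 294.4556)²/294.4556 = 12.4123
χ² = 42.7693 + 24.7714 + 21.4307 + 12.4123 = 101.38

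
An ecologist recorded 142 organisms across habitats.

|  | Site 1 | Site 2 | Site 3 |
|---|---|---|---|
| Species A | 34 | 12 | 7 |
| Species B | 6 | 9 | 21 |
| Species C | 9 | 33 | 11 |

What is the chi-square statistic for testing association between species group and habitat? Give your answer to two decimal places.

Row totals: 53, 36, 53. Column totals: 49, 54, 39. Grand total N = 142.
Expected counts (row total × column total / N):
  Species A, Site 1: 53×49/142 = 18.289
  Species A, Site 2: 53×54/142 = 20.155
  Species A, Site 3: 53×39/142 = 14.556
  Species B, Site 1: 36×49/142 = 12.423
  Species B, Site 2: 36×54/142 = 13.690
  Species B, Site 3: 36×39/142 = 9.887
  Species C, Site 1: 53×49/142 = 18.289
  Species C, Site 2: 53×54/142 = 20.155
  Species C, Site 3: 53×39/142 = 14.556
Contributions (O − E)²/E:
  (34 − 18.289)²/18.289 = 13.4964
  (12 − 20.155)²/20.155 = 3.2996
  (7 − 14.556)²/14.556 = 3.9223
  (6 − 12.423)²/12.423 = 3.3209
  (9 − 13.690)²/13.690 = 1.6067
  (21 − 9.887)²/9.887 = 12.4910
  (9 − 18.289)²/18.289 = 4.7179
  (33 − 20.155)²/20.155 = 8.1863
  (11 − 14.556)²/14.556 = 0.8687
χ² = 13.4964 + 3.2996 + 3.9223 + 3.3209 + 1.6067 + 12.4910 + 4.7179 + 8.1863 + 0.8687 = 51.91

51.91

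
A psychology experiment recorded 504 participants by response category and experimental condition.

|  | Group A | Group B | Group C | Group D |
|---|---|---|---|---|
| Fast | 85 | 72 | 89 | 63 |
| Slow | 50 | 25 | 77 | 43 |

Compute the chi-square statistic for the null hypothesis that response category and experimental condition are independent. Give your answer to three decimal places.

Row totals: 309, 195. Column totals: 135, 97, 166, 106. Grand total N = 504.
Expected counts (row total × column total / N):
  Fast, Group A: 309×135/504 = 82.7679
  Fast, Group B: 309×97/504 = 59.4702
  Fast, Group C: 309×166/504 = 101.7738
  Fast, Group D: 309×106/504 = 64.9881
  Slow, Group A: 195×135/504 = 52.2321
  Slow, Group B: 195×97/504 = 37.5298
  Slow, Group C: 195×166/504 = 64.2262
  Slow, Group D: 195×106/504 = 41.0119
Contributions (O − E)²/E:
  (85 − 82.7679)²/82.7679 = 0.0602
  (72 − 59.4702)²/59.4702 = 2.6399
  (89 − 101.7738)²/101.7738 = 1.6033
  (63 − 64.9881)²/64.9881 = 0.0608
  (50 − 52.2321)²/52.2321 = 0.0954
  (25 − 37.5298)²/37.5298 = 4.1832
  (77 − 64.2262)²/64.2262 = 2.5406
  (43 − 41.0119)²/41.0119 = 0.0964
χ² = 0.0602 + 2.6399 + 1.6033 + 0.0608 + 0.0954 + 4.1832 + 2.5406 + 0.0964 = 11.280

11.280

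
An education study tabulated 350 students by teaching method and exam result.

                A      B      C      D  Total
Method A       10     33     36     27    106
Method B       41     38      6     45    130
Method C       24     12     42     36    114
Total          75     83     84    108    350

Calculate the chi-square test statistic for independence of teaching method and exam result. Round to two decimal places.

60.00

Grand total N = 350.
Expected counts (row total × column total / N):
  Method A, A: 106×75/350 = 22.7143
  Method A, B: 106×83/350 = 25.1371
  Method A, C: 106×84/350 = 25.4400
  Method A, D: 106×108/350 = 32.7086
  Method B, A: 130×75/350 = 27.8571
  Method B, B: 130×83/350 = 30.8286
  Method B, C: 130×84/350 = 31.2000
  Method B, D: 130×108/350 = 40.1143
  Method C, A: 114×75/350 = 24.4286
  Method C, B: 114×83/350 = 27.0343
  Method C, C: 114×84/350 = 27.3600
  Method C, D: 114×108/350 = 35.1771
Contributions (O − E)²/E:
  (10 − 22.7143)²/22.7143 = 7.1168
  (33 − 25.1371)²/25.1371 = 2.4595
  (36 − 25.4400)²/25.4400 = 4.3834
  (27 − 32.7086)²/32.7086 = 0.9963
  (41 − 27.8571)²/27.8571 = 6.2008
  (38 − 30.8286)²/30.8286 = 1.6682
  (6 − 31.2000)²/31.2000 = 20.3538
  (45 − 40.1143)²/40.1143 = 0.5951
  (24 − 24.4286)²/24.4286 = 0.0075
  (12 − 27.0343)²/27.0343 = 8.3609
  (42 − 27.3600)²/27.3600 = 7.8337
  (36 − 35.1771)²/35.1771 = 0.0193
χ² = 7.1168 + 2.4595 + 4.3834 + 0.9963 + 6.2008 + 1.6682 + 20.3538 + 0.5951 + 0.0075 + 8.3609 + 7.8337 + 0.0193 = 60.00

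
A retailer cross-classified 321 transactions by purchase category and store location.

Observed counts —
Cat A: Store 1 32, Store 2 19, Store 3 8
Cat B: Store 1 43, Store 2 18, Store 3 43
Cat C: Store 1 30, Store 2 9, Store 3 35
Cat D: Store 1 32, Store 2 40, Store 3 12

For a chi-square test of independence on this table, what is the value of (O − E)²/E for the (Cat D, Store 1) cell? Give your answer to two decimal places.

0.41

Row total (Cat D) = 84; column total (Store 1) = 137; N = 321.
Expected count E = 84 × 137 / 321 = 35.8505.
Contribution = (O − E)²/E = (32 − 35.8505)² / 35.8505 = 0.41.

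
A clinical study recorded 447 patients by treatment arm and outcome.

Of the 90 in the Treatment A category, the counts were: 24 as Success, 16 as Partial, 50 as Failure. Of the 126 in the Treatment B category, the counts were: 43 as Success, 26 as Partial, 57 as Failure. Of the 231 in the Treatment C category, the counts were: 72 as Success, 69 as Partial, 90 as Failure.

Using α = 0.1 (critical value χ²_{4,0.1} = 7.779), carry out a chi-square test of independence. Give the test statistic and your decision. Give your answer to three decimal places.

10.100; reject H₀

Row totals: 90, 126, 231. Column totals: 139, 111, 197. Grand total N = 447.
Expected counts (row total × column total / N):
  Treatment A, Success: 90×139/447 = 27.9866
  Treatment A, Partial: 90×111/447 = 22.3490
  Treatment A, Failure: 90×197/447 = 39.6644
  Treatment B, Success: 126×139/447 = 39.1812
  Treatment B, Partial: 126×111/447 = 31.2886
  Treatment B, Failure: 126×197/447 = 55.5302
  Treatment C, Success: 231×139/447 = 71.8322
  Treatment C, Partial: 231×111/447 = 57.3624
  Treatment C, Failure: 231×197/447 = 101.8054
Contributions (O − E)²/E:
  (24 − 27.9866)²/27.9866 = 0.5679
  (16 − 22.3490)²/22.3490 = 1.8037
  (50 − 39.6644)²/39.6644 = 2.6932
  (43 − 39.1812)²/39.1812 = 0.3722
  (26 − 31.2886)²/31.2886 = 0.8939
  (57 − 55.5302)²/55.5302 = 0.0389
  (72 − 71.8322)²/71.8322 = 0.0004
  (69 − 57.3624)²/57.3624 = 2.3610
  (90 − 101.8054)²/101.8054 = 1.3690
χ² = 0.5679 + 1.8037 + 2.6932 + 0.3722 + 0.8939 + 0.0389 + 0.0004 + 2.3610 + 1.3690 = 10.100
df = (3−1)(3−1) = 4. Since 10.100 > 7.779, reject the null hypothesis of independence at α = 0.1.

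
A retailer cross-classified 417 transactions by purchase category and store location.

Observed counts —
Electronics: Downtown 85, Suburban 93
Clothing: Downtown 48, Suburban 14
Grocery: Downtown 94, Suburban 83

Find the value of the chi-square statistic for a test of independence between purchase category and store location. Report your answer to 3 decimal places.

Row totals: 178, 62, 177. Column totals: 227, 190. Grand total N = 417.
Expected counts (row total × column total / N):
  Electronics, Downtown: 178×227/417 = 96.8969
  Electronics, Suburban: 178×190/417 = 81.1031
  Clothing, Downtown: 62×227/417 = 33.7506
  Clothing, Suburban: 62×190/417 = 28.2494
  Grocery, Downtown: 177×227/417 = 96.3525
  Grocery, Suburban: 177×190/417 = 80.6475
Contributions (O − E)²/E:
  (85 − 96.8969)²/96.8969 = 1.4607
  (93 − 81.1031)²/81.1031 = 1.7451
  (48 − 33.7506)²/33.7506 = 6.0161
  (14 − 28.2494)²/28.2494 = 7.1876
  (94 − 96.3525)²/96.3525 = 0.0574
  (83 − 80.6475)²/80.6475 = 0.0686
χ² = 1.4607 + 1.7451 + 6.0161 + 7.1876 + 0.0574 + 0.0686 = 16.536

16.536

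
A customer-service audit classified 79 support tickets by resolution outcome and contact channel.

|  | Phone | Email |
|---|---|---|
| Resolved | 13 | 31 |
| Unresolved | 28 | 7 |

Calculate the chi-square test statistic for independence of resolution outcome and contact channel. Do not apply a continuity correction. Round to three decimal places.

19.878

Row totals: 44, 35. Column totals: 41, 38. Grand total N = 79.
Expected counts (row total × column total / N):
  Resolved, Phone: 44×41/79 = 22.83544
  Resolved, Email: 44×38/79 = 21.16456
  Unresolved, Phone: 35×41/79 = 18.16456
  Unresolved, Email: 35×38/79 = 16.83544
Contributions (O − E)²/E:
  (13 − 22.83544)²/22.83544 = 4.2362
  (31 − 21.16456)²/21.16456 = 4.5707
  (28 − 18.16456)²/18.16456 = 5.3255
  (7 − 16.83544)²/16.83544 = 5.7460
χ² = 4.2362 + 4.5707 + 5.3255 + 5.7460 = 19.878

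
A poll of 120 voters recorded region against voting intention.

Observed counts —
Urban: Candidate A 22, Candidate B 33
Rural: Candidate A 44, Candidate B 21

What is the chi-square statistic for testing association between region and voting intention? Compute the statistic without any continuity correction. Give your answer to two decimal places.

9.23

Row totals: 55, 65. Column totals: 66, 54. Grand total N = 120.
Expected counts (row total × column total / N):
  Urban, Candidate A: 55×66/120 = 30.250
  Urban, Candidate B: 55×54/120 = 24.750
  Rural, Candidate A: 65×66/120 = 35.750
  Rural, Candidate B: 65×54/120 = 29.250
Contributions (O − E)²/E:
  (22 − 30.250)²/30.250 = 2.2500
  (33 − 24.750)²/24.750 = 2.7500
  (44 − 35.750)²/35.750 = 1.9038
  (21 − 29.250)²/29.250 = 2.3269
χ² = 2.2500 + 2.7500 + 1.9038 + 2.3269 = 9.23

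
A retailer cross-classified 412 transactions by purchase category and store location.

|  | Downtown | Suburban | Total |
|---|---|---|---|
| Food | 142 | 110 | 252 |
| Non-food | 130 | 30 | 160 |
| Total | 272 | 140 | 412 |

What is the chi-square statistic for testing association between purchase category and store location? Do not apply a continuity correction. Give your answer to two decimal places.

Grand total N = 412.
Expected counts (row total × column total / N):
  Food, Downtown: 252×272/412 = 166.369
  Food, Suburban: 252×140/412 = 85.631
  Non-food, Downtown: 160×272/412 = 105.631
  Non-food, Suburban: 160×140/412 = 54.369
Contributions (O − E)²/E:
  (142 − 166.369)²/166.369 = 3.5695
  (110 − 85.631)²/85.631 = 6.9350
  (130 − 105.631)²/105.631 = 5.6219
  (30 − 54.369)²/54.369 = 10.9226
χ² = 3.5695 + 6.9350 + 5.6219 + 10.9226 = 27.05

27.05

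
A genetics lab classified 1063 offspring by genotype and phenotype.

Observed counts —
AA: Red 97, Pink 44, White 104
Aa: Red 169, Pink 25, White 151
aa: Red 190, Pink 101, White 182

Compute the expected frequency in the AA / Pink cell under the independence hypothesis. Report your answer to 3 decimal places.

39.182

Row total (AA) = 245; column total (Pink) = 170; grand total N = 1063.
Expected count = (row total × column total) / N = 245 × 170 / 1063 = 39.182.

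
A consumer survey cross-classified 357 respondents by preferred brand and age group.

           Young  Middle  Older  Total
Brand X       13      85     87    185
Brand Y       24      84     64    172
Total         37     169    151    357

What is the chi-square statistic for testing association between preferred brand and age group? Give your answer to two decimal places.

6.31

Grand total N = 357.
Expected counts (row total × column total / N):
  Brand X, Young: 185×37/357 = 19.1737
  Brand X, Middle: 185×169/357 = 87.5770
  Brand X, Older: 185×151/357 = 78.2493
  Brand Y, Young: 172×37/357 = 17.8263
  Brand Y, Middle: 172×169/357 = 81.4230
  Brand Y, Older: 172×151/357 = 72.7507
Contributions (O − E)²/E:
  (13 − 19.1737)²/19.1737 = 1.9879
  (85 − 87.5770)²/87.5770 = 0.0758
  (87 − 78.2493)²/78.2493 = 0.9786
  (24 − 17.8263)²/17.8263 = 2.1381
  (84 − 81.4230)²/81.4230 = 0.0816
  (64 − 72.7507)²/72.7507 = 1.0526
χ² = 1.9879 + 0.0758 + 0.9786 + 2.1381 + 0.0816 + 1.0526 = 6.31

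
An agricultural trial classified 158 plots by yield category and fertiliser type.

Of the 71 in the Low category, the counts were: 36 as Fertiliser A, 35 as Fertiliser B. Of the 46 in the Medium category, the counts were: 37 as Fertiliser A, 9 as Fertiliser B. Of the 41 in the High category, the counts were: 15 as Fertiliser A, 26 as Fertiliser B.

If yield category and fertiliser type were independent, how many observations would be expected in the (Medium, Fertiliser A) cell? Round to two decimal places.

Row total (Medium) = 46; column total (Fertiliser A) = 88; grand total N = 158.
Expected count = (row total × column total) / N = 46 × 88 / 158 = 25.62.

25.62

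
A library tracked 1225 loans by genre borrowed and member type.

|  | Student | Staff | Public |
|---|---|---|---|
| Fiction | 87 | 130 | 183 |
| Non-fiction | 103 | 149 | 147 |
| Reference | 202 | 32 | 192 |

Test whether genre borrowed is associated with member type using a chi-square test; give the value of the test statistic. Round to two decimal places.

138.25

Row totals: 400, 399, 426. Column totals: 392, 311, 522. Grand total N = 1225.
Expected counts (row total × column total / N):
  Fiction, Student: 400×392/1225 = 128.000
  Fiction, Staff: 400×311/1225 = 101.551
  Fiction, Public: 400×522/1225 = 170.449
  Non-fiction, Student: 399×392/1225 = 127.680
  Non-fiction, Staff: 399×311/1225 = 101.297
  Non-fiction, Public: 399×522/1225 = 170.023
  Reference, Student: 426×392/1225 = 136.320
  Reference, Staff: 426×311/1225 = 108.152
  Reference, Public: 426×522/1225 = 181.528
Contributions (O − E)²/E:
  (87 − 128.000)²/128.000 = 13.1328
  (130 − 101.551)²/101.551 = 7.9698
  (183 − 170.449)²/170.449 = 0.9242
  (103 − 127.680)²/127.680 = 4.7705
  (149 − 101.297)²/101.297 = 22.4644
  (147 − 170.023)²/170.023 = 3.1176
  (202 − 136.320)²/136.320 = 31.6451
  (32 − 108.152)²/108.152 = 53.6202
  (192 − 181.528)²/181.528 = 0.6041
χ² = 13.1328 + 7.9698 + 0.9242 + 4.7705 + 22.4644 + 3.1176 + 31.6451 + 53.6202 + 0.6041 = 138.25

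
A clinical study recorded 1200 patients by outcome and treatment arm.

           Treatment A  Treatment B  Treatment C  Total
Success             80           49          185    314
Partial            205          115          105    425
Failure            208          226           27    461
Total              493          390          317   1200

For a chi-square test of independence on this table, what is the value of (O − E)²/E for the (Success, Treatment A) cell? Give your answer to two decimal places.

Row total (Success) = 314; column total (Treatment A) = 493; N = 1200.
Expected count E = 314 × 493 / 1200 = 129.0017.
Contribution = (O − E)²/E = (80 − 129.0017)² / 129.0017 = 18.61.

18.61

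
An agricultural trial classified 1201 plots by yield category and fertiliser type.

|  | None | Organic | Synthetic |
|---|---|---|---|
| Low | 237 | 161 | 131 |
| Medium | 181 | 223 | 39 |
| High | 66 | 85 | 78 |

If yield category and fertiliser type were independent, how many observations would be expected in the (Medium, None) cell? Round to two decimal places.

178.53

Row total (Medium) = 443; column total (None) = 484; grand total N = 1201.
Expected count = (row total × column total) / N = 443 × 484 / 1201 = 178.53.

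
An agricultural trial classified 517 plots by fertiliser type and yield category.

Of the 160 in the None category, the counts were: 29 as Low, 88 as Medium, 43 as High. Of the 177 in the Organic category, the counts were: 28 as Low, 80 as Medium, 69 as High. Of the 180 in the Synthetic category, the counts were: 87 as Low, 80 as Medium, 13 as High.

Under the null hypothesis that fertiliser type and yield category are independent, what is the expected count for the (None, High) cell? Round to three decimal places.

Row total (None) = 160; column total (High) = 125; grand total N = 517.
Expected count = (row total × column total) / N = 160 × 125 / 517 = 38.685.

38.685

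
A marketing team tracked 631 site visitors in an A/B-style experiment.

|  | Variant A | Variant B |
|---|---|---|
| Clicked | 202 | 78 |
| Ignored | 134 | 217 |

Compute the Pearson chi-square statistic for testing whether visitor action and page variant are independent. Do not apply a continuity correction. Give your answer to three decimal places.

72.182

Row totals: 280, 351. Column totals: 336, 295. Grand total N = 631.
Expected counts (row total × column total / N):
  Clicked, Variant A: 280×336/631 = 149.0967
  Clicked, Variant B: 280×295/631 = 130.9033
  Ignored, Variant A: 351×336/631 = 186.9033
  Ignored, Variant B: 351×295/631 = 164.0967
Contributions (O − E)²/E:
  (202 − 149.0967)²/149.0967 = 18.7714
  (78 − 130.9033)²/130.9033 = 21.3804
  (134 − 186.9033)²/186.9033 = 14.9744
  (217 − 164.0967)²/164.0967 = 17.0555
χ² = 18.7714 + 21.3804 + 14.9744 + 17.0555 = 72.182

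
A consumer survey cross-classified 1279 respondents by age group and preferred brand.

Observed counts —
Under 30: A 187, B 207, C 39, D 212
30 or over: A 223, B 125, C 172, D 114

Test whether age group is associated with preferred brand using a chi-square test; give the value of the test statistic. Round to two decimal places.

136.62

Row totals: 645, 634. Column totals: 410, 332, 211, 326. Grand total N = 1279.
Expected counts (row total × column total / N):
  Under 30, A: 645×410/1279 = 206.763
  Under 30, B: 645×332/1279 = 167.428
  Under 30, C: 645×211/1279 = 106.407
  Under 30, D: 645×326/1279 = 164.402
  30 or over, A: 634×410/1279 = 203.237
  30 or over, B: 634×332/1279 = 164.572
  30 or over, C: 634×211/1279 = 104.593
  30 or over, D: 634×326/1279 = 161.598
Contributions (O − E)²/E:
  (187 − 206.763)²/206.763 = 1.8890
  (207 − 167.428)²/167.428 = 9.3529
  (39 − 106.407)²/106.407 = 42.7012
  (212 − 164.402)²/164.402 = 13.7807
  (223 − 203.237)²/203.237 = 1.9218
  (125 − 164.572)²/164.572 = 9.5152
  (172 − 104.593)²/104.593 = 43.4418
  (114 − 161.598)²/161.598 = 14.0198
χ² = 1.8890 + 9.3529 + 42.7012 + 13.7807 + 1.9218 + 9.5152 + 43.4418 + 14.0198 = 136.62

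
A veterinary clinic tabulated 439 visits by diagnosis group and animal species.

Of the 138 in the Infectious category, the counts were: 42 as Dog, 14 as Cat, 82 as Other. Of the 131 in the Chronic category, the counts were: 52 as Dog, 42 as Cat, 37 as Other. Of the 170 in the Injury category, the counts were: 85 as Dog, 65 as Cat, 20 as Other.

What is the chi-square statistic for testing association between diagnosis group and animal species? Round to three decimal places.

Row totals: 138, 131, 170. Column totals: 179, 121, 139. Grand total N = 439.
Expected counts (row total × column total / N):
  Infectious, Dog: 138×179/439 = 56.2688
  Infectious, Cat: 138×121/439 = 38.0364
  Infectious, Other: 138×139/439 = 43.6948
  Chronic, Dog: 131×179/439 = 53.4146
  Chronic, Cat: 131×121/439 = 36.1071
  Chronic, Other: 131×139/439 = 41.4784
  Injury, Dog: 170×179/439 = 69.3166
  Injury, Cat: 170×121/439 = 46.8565
  Injury, Other: 170×139/439 = 53.8269
Contributions (O − E)²/E:
  (42 − 56.2688)²/56.2688 = 3.6183
  (14 − 38.0364)²/38.0364 = 15.1894
  (82 − 43.6948)²/43.6948 = 33.5804
  (52 − 53.4146)²/53.4146 = 0.0375
  (42 − 36.1071)²/36.1071 = 0.9618
  (37 − 41.4784)²/41.4784 = 0.4835
  (85 − 69.3166)²/69.3166 = 3.5485
  (65 − 46.8565)²/46.8565 = 7.0254
  (20 − 53.8269)²/53.8269 = 21.2581
χ² = 3.6183 + 15.1894 + 33.5804 + 0.0375 + 0.9618 + 0.4835 + 3.5485 + 7.0254 + 21.2581 = 85.703

85.703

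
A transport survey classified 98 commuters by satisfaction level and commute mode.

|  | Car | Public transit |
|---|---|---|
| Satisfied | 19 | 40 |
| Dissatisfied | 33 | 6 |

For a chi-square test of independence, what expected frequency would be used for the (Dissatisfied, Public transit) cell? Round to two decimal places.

18.31

Row total (Dissatisfied) = 39; column total (Public transit) = 46; grand total N = 98.
Expected count = (row total × column total) / N = 39 × 46 / 98 = 18.31.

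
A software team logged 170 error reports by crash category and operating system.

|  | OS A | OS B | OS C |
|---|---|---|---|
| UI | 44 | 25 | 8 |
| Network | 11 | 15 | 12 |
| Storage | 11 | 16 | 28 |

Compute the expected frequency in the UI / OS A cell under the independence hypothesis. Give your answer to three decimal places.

29.894

Row total (UI) = 77; column total (OS A) = 66; grand total N = 170.
Expected count = (row total × column total) / N = 77 × 66 / 170 = 29.894.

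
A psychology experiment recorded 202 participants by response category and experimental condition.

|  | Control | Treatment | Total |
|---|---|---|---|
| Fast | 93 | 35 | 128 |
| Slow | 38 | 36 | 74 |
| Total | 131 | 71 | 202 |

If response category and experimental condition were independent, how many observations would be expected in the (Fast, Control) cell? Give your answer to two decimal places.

Row total (Fast) = 128; column total (Control) = 131; grand total N = 202.
Expected count = (row total × column total) / N = 128 × 131 / 202 = 83.01.

83.01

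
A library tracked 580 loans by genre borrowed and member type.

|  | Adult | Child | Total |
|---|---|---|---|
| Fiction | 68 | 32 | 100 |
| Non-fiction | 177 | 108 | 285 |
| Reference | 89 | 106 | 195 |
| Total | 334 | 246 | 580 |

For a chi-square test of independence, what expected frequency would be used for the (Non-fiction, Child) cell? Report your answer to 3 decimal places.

120.879

Row total (Non-fiction) = 285; column total (Child) = 246; grand total N = 580.
Expected count = (row total × column total) / N = 285 × 246 / 580 = 120.879.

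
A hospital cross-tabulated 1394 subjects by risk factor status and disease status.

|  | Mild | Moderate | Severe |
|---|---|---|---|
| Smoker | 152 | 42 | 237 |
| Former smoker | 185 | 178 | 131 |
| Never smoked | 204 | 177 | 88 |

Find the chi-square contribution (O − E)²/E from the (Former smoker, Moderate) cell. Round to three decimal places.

9.896

Row total (Former smoker) = 494; column total (Moderate) = 397; N = 1394.
Expected count E = 494 × 397 / 1394 = 140.6872.
Contribution = (O − E)²/E = (178 − 140.6872)² / 140.6872 = 9.896.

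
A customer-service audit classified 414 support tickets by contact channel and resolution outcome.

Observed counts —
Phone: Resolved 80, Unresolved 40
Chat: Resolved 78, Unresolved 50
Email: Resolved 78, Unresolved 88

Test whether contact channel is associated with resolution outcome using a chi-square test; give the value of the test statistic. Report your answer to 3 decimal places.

12.174

Row totals: 120, 128, 166. Column totals: 236, 178. Grand total N = 414.
Expected counts (row total × column total / N):
  Phone, Resolved: 120×236/414 = 68.4058
  Phone, Unresolved: 120×178/414 = 51.5942
  Chat, Resolved: 128×236/414 = 72.9662
  Chat, Unresolved: 128×178/414 = 55.0338
  Email, Resolved: 166×236/414 = 94.6280
  Email, Unresolved: 166×178/414 = 71.3720
Contributions (O − E)²/E:
  (80 − 68.4058)²/68.4058 = 1.9651
  (40 − 51.5942)²/51.5942 = 2.6054
  (78 − 72.9662)²/72.9662 = 0.3473
  (50 − 55.0338)²/55.0338 = 0.4604
  (78 − 94.6280)²/94.6280 = 2.9219
  (88 − 71.3720)²/71.3720 = 3.8739
χ² = 1.9651 + 2.6054 + 0.3473 + 0.4604 + 2.9219 + 3.8739 = 12.174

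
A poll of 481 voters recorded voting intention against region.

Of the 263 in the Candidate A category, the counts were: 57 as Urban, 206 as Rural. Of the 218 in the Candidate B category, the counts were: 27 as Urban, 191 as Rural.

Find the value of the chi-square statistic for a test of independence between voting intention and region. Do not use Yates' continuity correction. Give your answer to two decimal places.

7.13

Row totals: 263, 218. Column totals: 84, 397. Grand total N = 481.
Expected counts (row total × column total / N):
  Candidate A, Urban: 263×84/481 = 45.929
  Candidate A, Rural: 263×397/481 = 217.071
  Candidate B, Urban: 218×84/481 = 38.071
  Candidate B, Rural: 218×397/481 = 179.929
Contributions (O − E)²/E:
  (57 − 45.929)²/45.929 = 2.6686
  (206 − 217.071)²/217.071 = 0.5646
  (27 − 38.071)²/38.071 = 3.2194
  (191 − 179.929)²/179.929 = 0.6812
χ² = 2.6686 + 0.5646 + 3.2194 + 0.6812 = 7.13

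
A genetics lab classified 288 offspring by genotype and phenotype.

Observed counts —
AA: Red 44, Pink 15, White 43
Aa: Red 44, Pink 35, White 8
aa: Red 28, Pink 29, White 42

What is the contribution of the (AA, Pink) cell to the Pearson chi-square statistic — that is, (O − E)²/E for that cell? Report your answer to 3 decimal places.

Row total (AA) = 102; column total (Pink) = 79; N = 288.
Expected count E = 102 × 79 / 288 = 27.9792.
Contribution = (O − E)²/E = (15 − 27.9792)² / 27.9792 = 6.021.

6.021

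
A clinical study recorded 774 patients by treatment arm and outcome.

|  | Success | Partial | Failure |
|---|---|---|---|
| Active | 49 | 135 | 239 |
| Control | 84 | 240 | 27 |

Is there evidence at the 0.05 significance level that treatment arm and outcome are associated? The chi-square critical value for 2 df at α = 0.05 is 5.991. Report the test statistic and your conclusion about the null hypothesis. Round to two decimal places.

Row totals: 423, 351. Column totals: 133, 375, 266. Grand total N = 774.
Expected counts (row total × column total / N):
  Active, Success: 423×133/774 = 72.686
  Active, Partial: 423×375/774 = 204.942
  Active, Failure: 423×266/774 = 145.372
  Control, Success: 351×133/774 = 60.314
  Control, Partial: 351×375/774 = 170.058
  Control, Failure: 351×266/774 = 120.628
Contributions (O − E)²/E:
  (49 − 72.686)²/72.686 = 7.7185
  (135 − 204.942)²/204.942 = 23.8696
  (239 − 145.372)²/145.372 = 60.3019
  (84 − 60.314)²/60.314 = 9.3018
  (240 − 170.058)²/170.058 = 28.7660
  (27 − 120.628)²/120.628 = 72.6714
χ² = 7.7185 + 23.8696 + 60.3019 + 9.3018 + 28.7660 + 72.6714 = 202.63
df = (2−1)(3−1) = 2. Since 202.63 > 5.991, reject the null hypothesis of independence at α = 0.05.

202.63; reject H₀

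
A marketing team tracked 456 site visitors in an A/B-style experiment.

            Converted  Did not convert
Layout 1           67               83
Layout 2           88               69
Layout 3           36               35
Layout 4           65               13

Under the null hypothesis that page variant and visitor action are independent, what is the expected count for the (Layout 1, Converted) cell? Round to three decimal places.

Row total (Layout 1) = 150; column total (Converted) = 256; grand total N = 456.
Expected count = (row total × column total) / N = 150 × 256 / 456 = 84.211.

84.211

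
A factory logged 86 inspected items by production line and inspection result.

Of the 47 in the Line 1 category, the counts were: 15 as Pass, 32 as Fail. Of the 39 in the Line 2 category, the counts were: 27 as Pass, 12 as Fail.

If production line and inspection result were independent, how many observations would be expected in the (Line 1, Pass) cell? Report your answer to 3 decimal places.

22.953

Row total (Line 1) = 47; column total (Pass) = 42; grand total N = 86.
Expected count = (row total × column total) / N = 47 × 42 / 86 = 22.953.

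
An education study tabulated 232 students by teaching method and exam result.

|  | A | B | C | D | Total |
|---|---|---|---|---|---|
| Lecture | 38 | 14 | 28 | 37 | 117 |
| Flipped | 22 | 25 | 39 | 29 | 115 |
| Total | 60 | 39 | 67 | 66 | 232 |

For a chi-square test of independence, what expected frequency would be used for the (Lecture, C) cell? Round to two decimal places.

33.79

Row total (Lecture) = 117; column total (C) = 67; grand total N = 232.
Expected count = (row total × column total) / N = 117 × 67 / 232 = 33.79.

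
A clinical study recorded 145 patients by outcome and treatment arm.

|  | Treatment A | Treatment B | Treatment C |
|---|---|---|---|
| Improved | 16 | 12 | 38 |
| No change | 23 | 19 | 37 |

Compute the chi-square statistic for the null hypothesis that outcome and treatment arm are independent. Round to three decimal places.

1.699

Row totals: 66, 79. Column totals: 39, 31, 75. Grand total N = 145.
Expected counts (row total × column total / N):
  Improved, Treatment A: 66×39/145 = 17.7517
  Improved, Treatment B: 66×31/145 = 14.1103
  Improved, Treatment C: 66×75/145 = 34.1379
  No change, Treatment A: 79×39/145 = 21.2483
  No change, Treatment B: 79×31/145 = 16.8897
  No change, Treatment C: 79×75/145 = 40.8621
Contributions (O − E)²/E:
  (16 − 17.7517)²/17.7517 = 0.1729
  (12 − 14.1103)²/14.1103 = 0.3156
  (38 − 34.1379)²/34.1379 = 0.4369
  (23 − 21.2483)²/21.2483 = 0.1444
  (19 − 16.8897)²/16.8897 = 0.2637
  (37 − 40.8621)²/40.8621 = 0.3650
χ² = 0.1729 + 0.3156 + 0.4369 + 0.1444 + 0.2637 + 0.3650 = 1.699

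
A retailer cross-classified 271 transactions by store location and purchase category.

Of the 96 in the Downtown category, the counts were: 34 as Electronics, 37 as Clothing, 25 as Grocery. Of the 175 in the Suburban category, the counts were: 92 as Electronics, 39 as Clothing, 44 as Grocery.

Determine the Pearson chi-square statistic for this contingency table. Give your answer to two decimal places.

9.78

Row totals: 96, 175. Column totals: 126, 76, 69. Grand total N = 271.
Expected counts (row total × column total / N):
  Downtown, Electronics: 96×126/271 = 44.635
  Downtown, Clothing: 96×76/271 = 26.923
  Downtown, Grocery: 96×69/271 = 24.443
  Suburban, Electronics: 175×126/271 = 81.365
  Suburban, Clothing: 175×76/271 = 49.077
  Suburban, Grocery: 175×69/271 = 44.557
Contributions (O − E)²/E:
  (34 − 44.635)²/44.635 = 2.5340
  (37 − 26.923)²/26.923 = 3.7717
  (25 − 24.443)²/24.443 = 0.0127
  (92 − 81.365)²/81.365 = 1.3901
  (39 − 49.077)²/49.077 = 2.0691
  (44 − 44.557)²/44.557 = 0.0070
χ² = 2.5340 + 3.7717 + 0.0127 + 1.3901 + 2.0691 + 0.0070 = 9.78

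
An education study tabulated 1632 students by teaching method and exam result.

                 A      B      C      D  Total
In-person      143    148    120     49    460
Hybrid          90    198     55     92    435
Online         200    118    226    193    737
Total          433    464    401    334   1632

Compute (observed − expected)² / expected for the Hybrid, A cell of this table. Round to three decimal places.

5.596

Row total (Hybrid) = 435; column total (A) = 433; N = 1632.
Expected count E = 435 × 433 / 1632 = 115.41360.
Contribution = (O − E)²/E = (90 − 115.41360)² / 115.41360 = 5.596.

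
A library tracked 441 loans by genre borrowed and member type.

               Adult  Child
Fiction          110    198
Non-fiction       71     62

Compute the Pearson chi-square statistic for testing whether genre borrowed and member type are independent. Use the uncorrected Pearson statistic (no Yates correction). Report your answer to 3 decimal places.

Row totals: 308, 133. Column totals: 181, 260. Grand total N = 441.
Expected counts (row total × column total / N):
  Fiction, Adult: 308×181/441 = 126.4127
  Fiction, Child: 308×260/441 = 181.5873
  Non-fiction, Adult: 133×181/441 = 54.5873
  Non-fiction, Child: 133×260/441 = 78.4127
Contributions (O − E)²/E:
  (110 − 126.4127)²/126.4127 = 2.1309
  (198 − 181.5873)²/181.5873 = 1.4835
  (71 − 54.5873)²/54.5873 = 4.9348
  (62 − 78.4127)²/78.4127 = 3.4354
χ² = 2.1309 + 1.4835 + 4.9348 + 3.4354 = 11.985

11.985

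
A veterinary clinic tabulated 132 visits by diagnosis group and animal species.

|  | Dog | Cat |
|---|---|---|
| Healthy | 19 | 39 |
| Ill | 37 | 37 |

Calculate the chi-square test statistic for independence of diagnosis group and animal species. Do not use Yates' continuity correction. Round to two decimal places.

3.96

Row totals: 58, 74. Column totals: 56, 76. Grand total N = 132.
Expected counts (row total × column total / N):
  Healthy, Dog: 58×56/132 = 24.606
  Healthy, Cat: 58×76/132 = 33.394
  Ill, Dog: 74×56/132 = 31.394
  Ill, Cat: 74×76/132 = 42.606
Contributions (O − E)²/E:
  (19 − 24.606)²/24.606 = 1.2772
  (39 − 33.394)²/33.394 = 0.9411
  (37 − 31.394)²/31.394 = 1.0011
  (37 − 42.606)²/42.606 = 0.7376
χ² = 1.2772 + 0.9411 + 1.0011 + 0.7376 = 3.96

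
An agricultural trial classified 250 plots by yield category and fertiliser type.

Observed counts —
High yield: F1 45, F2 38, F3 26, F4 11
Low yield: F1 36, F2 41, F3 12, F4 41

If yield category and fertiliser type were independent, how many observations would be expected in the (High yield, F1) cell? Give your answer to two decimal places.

38.88

Row total (High yield) = 120; column total (F1) = 81; grand total N = 250.
Expected count = (row total × column total) / N = 120 × 81 / 250 = 38.88.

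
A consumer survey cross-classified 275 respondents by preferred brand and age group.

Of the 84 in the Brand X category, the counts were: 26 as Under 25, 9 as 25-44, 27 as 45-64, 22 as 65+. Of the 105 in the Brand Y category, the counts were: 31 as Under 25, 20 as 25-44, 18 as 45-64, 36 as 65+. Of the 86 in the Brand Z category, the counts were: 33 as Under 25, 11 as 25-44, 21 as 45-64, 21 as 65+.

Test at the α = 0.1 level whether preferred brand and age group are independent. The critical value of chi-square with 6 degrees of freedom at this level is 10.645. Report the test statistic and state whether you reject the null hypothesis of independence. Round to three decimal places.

9.998; fail to reject H₀

Row totals: 84, 105, 86. Column totals: 90, 40, 66, 79. Grand total N = 275.
Expected counts (row total × column total / N):
  Brand X, Under 25: 84×90/275 = 27.4909
  Brand X, 25-44: 84×40/275 = 12.2182
  Brand X, 45-64: 84×66/275 = 20.1600
  Brand X, 65+: 84×79/275 = 24.1309
  Brand Y, Under 25: 105×90/275 = 34.3636
  Brand Y, 25-44: 105×40/275 = 15.2727
  Brand Y, 45-64: 105×66/275 = 25.2000
  Brand Y, 65+: 105×79/275 = 30.1636
  Brand Z, Under 25: 86×90/275 = 28.1455
  Brand Z, 25-44: 86×40/275 = 12.5091
  Brand Z, 45-64: 86×66/275 = 20.6400
  Brand Z, 65+: 86×79/275 = 24.7055
Contributions (O − E)²/E:
  (26 − 27.4909)²/27.4909 = 0.0809
  (9 − 12.2182)²/12.2182 = 0.8477
  (27 − 20.1600)²/20.1600 = 2.3207
  (22 − 24.1309)²/24.1309 = 0.1882
  (31 − 34.3636)²/34.3636 = 0.3292
  (20 − 15.2727)²/15.2727 = 1.4632
  (18 − 25.2000)²/25.2000 = 2.0571
  (36 − 30.1636)²/30.1636 = 1.1293
  (33 − 28.1455)²/28.1455 = 0.8373
  (11 − 12.5091)²/12.5091 = 0.1821
  (21 − 20.6400)²/20.6400 = 0.0063
  (21 − 24.7055)²/24.7055 = 0.5558
χ² = 0.0809 + 0.8477 + 2.3207 + 0.1882 + 0.3292 + 1.4632 + 2.0571 + 1.1293 + 0.8373 + 0.1821 + 0.0063 + 0.5558 = 9.998
df = (3−1)(4−1) = 6. Since 9.998 < 10.645, fail to reject the null hypothesis of independence at α = 0.1.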